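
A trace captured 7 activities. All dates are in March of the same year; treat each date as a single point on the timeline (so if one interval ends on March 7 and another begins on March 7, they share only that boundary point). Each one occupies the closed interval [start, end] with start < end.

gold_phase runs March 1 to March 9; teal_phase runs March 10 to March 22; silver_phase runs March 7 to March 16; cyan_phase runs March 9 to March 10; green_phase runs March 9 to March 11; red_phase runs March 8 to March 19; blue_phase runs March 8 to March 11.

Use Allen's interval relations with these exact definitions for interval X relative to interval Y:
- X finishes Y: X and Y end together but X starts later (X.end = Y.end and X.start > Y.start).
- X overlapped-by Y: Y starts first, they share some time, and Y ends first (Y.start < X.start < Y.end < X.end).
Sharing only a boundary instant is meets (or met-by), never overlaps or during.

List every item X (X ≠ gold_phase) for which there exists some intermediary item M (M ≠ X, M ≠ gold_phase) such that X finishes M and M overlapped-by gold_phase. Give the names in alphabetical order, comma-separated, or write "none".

green_phase

Target gold_phase = [March 1, March 9].
Intermediaries M with M overlapped-by gold_phase: blue_phase, red_phase, silver_phase.
Via blue_phase — items with X finishes blue_phase: green_phase.
Via red_phase — items with X finishes red_phase: none.
Via silver_phase — items with X finishes silver_phase: none.
Union: green_phase.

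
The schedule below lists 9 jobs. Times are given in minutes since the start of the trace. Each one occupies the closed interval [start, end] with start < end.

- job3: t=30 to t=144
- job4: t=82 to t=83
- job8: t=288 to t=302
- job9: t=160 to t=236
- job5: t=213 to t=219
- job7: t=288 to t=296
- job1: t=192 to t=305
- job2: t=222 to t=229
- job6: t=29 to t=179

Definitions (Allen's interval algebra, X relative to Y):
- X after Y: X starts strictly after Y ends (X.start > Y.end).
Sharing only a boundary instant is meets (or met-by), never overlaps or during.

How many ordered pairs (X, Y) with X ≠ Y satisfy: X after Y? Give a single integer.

24

Checking all 72 ordered pairs for relation 'after'; matching pairs in alphabetical order:
(job1, job3): job1 after job3 ✓
(job1, job4): job1 after job4 ✓
(job1, job6): job1 after job6 ✓
(job2, job3): job2 after job3 ✓
(job2, job4): job2 after job4 ✓
(job2, job5): job2 after job5 ✓
(job2, job6): job2 after job6 ✓
(job5, job3): job5 after job3 ✓
(job5, job4): job5 after job4 ✓
(job5, job6): job5 after job6 ✓
(job7, job2): job7 after job2 ✓
(job7, job3): job7 after job3 ✓
(job7, job4): job7 after job4 ✓
(job7, job5): job7 after job5 ✓
(job7, job6): job7 after job6 ✓
(job7, job9): job7 after job9 ✓
(job8, job2): job8 after job2 ✓
(job8, job3): job8 after job3 ✓
(job8, job4): job8 after job4 ✓
(job8, job5): job8 after job5 ✓
(job8, job6): job8 after job6 ✓
(job8, job9): job8 after job9 ✓
(job9, job3): job9 after job3 ✓
(job9, job4): job9 after job4 ✓
Count: 24.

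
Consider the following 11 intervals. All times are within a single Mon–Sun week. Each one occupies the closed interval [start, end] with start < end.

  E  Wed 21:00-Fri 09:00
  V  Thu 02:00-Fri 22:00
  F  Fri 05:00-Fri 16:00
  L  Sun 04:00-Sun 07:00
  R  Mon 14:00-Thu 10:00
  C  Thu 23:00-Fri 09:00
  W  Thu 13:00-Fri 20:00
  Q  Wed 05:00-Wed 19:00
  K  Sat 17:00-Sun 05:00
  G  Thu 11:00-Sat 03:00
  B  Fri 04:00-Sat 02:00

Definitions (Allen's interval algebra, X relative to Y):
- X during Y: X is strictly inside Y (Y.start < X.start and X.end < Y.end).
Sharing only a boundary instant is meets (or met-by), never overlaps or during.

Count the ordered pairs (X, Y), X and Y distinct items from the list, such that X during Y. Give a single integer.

11

Checking all 110 ordered pairs for relation 'during'; matching pairs in alphabetical order:
(B, G): B during G ✓
(C, G): C during G ✓
(C, V): C during V ✓
(C, W): C during W ✓
(F, B): F during B ✓
(F, G): F during G ✓
(F, V): F during V ✓
(F, W): F during W ✓
(Q, R): Q during R ✓
(W, G): W during G ✓
(W, V): W during V ✓
Count: 11.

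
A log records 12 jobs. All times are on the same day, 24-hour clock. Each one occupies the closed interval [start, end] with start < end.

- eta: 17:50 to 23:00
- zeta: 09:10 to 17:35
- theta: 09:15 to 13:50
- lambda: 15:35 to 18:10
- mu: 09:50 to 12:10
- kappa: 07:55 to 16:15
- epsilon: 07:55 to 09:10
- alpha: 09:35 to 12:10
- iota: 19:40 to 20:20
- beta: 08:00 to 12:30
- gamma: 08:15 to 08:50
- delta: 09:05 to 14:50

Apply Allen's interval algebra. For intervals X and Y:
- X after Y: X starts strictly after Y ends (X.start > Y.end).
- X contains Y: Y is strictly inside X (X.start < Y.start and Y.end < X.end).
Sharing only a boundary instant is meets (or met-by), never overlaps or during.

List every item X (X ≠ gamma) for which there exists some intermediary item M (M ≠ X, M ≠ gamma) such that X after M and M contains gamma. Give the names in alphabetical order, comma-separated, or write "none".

alpha, eta, iota, lambda, mu, theta

Target gamma = [08:15, 08:50].
Intermediaries M with M contains gamma: beta, epsilon, kappa.
Via beta — items with X after beta: eta, iota, lambda.
Via epsilon — items with X after epsilon: alpha, eta, iota, lambda, mu, theta.
Via kappa — items with X after kappa: eta, iota.
Union: alpha, eta, iota, lambda, mu, theta.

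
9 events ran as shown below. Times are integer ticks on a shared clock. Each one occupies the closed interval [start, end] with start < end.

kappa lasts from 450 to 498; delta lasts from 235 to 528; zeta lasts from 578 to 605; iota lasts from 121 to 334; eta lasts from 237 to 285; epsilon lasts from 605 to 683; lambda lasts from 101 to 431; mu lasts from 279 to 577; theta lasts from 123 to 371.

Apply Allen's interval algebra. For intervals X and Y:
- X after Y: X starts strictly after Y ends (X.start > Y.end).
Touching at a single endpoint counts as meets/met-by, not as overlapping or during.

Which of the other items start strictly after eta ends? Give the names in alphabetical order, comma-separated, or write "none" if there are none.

Target eta = [237, 285].
delta [235, 528] → contains → no.
epsilon [605, 683] → after → yes.
iota [121, 334] → contains → no.
kappa [450, 498] → after → yes.
lambda [101, 431] → contains → no.
mu [279, 577] → overlapped-by → no.
theta [123, 371] → contains → no.
zeta [578, 605] → after → yes.
Result: epsilon, kappa, zeta.

epsilon, kappa, zeta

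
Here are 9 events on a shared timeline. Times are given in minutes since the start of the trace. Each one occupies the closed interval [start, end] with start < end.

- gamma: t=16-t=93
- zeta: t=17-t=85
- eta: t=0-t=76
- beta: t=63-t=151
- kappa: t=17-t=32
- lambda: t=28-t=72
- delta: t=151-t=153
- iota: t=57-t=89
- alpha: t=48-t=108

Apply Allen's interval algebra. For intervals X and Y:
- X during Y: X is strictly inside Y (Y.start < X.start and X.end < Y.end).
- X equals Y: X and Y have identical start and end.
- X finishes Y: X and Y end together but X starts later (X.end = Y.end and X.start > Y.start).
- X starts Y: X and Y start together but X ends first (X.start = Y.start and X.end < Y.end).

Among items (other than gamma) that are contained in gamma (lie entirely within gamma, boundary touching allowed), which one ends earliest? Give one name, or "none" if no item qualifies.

kappa

Target gamma = [t=16, t=93].
alpha [t=48, t=108] → overlapped-by → excluded.
beta [t=63, t=151] → overlapped-by → excluded.
delta [t=151, t=153] → after → excluded.
eta [t=0, t=76] → overlaps → excluded.
iota [t=57, t=89] → during → candidate.
kappa [t=17, t=32] → during → candidate.
lambda [t=28, t=72] → during → candidate.
zeta [t=17, t=85] → during → candidate.
Among candidates, earliest end is t=32 → kappa.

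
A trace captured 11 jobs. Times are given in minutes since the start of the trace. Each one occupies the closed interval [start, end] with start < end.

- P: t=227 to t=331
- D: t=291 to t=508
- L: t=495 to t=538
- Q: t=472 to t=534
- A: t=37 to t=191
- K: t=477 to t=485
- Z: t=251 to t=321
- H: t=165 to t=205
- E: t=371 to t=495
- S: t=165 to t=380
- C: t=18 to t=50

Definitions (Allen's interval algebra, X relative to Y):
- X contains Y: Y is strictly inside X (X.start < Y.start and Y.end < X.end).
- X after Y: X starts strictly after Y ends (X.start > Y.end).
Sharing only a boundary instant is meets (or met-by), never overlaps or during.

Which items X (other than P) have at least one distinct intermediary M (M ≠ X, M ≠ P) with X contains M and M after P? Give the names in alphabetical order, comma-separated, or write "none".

Target P = [t=227, t=331].
Intermediaries M with M after P: E, K, L, Q.
Via E — items with X contains E: D.
Via K — items with X contains K: D, E, Q.
Via L — items with X contains L: none.
Via Q — items with X contains Q: none.
Union: D, E, Q.

D, E, Q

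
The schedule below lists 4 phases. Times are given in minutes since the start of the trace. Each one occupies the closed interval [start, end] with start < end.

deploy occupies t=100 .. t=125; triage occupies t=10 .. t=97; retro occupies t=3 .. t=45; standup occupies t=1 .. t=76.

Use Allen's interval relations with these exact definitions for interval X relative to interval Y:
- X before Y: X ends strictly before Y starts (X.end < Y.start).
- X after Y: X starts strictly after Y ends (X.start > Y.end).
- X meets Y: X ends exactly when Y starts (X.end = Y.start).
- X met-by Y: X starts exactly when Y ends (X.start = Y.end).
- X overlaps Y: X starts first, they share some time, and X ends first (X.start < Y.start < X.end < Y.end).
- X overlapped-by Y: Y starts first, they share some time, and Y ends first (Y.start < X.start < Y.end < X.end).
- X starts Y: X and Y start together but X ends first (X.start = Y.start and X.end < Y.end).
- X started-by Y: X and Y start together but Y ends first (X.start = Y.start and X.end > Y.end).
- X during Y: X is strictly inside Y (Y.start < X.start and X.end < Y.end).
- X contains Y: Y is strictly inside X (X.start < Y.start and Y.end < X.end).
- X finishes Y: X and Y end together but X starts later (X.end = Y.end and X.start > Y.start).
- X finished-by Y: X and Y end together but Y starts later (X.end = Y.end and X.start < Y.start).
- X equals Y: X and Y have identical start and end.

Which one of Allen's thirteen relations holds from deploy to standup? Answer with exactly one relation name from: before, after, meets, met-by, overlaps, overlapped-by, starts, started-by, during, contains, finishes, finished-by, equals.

deploy = [t=100, t=125]; standup = [t=1, t=76].
Compare endpoints: deploy.start > standup.start, deploy.start > standup.end, deploy.end > standup.start, deploy.end > standup.end.
That pattern is 'after'.

after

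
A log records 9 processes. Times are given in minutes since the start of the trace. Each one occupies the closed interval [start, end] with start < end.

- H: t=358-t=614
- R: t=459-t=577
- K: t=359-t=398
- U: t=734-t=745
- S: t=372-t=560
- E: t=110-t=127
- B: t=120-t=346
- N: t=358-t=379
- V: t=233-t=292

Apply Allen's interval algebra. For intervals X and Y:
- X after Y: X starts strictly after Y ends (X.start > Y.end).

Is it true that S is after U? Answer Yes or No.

No

S = [t=372, t=560], U = [t=734, t=745].
Actual relation of S to U: before.
Asked whether 'after' holds → No.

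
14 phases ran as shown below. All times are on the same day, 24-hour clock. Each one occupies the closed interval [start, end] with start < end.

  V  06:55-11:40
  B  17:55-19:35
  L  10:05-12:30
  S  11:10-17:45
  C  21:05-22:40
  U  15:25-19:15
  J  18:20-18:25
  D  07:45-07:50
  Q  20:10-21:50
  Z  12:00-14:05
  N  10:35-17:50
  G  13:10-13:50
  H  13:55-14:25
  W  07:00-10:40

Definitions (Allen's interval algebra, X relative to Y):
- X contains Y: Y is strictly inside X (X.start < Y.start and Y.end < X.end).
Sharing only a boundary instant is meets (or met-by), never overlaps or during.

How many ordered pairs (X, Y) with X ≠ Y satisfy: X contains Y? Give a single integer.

13

Checking all 182 ordered pairs for relation 'contains'; matching pairs in alphabetical order:
(B, J): B contains J ✓
(N, G): N contains G ✓
(N, H): N contains H ✓
(N, S): N contains S ✓
(N, Z): N contains Z ✓
(S, G): S contains G ✓
(S, H): S contains H ✓
(S, Z): S contains Z ✓
(U, J): U contains J ✓
(V, D): V contains D ✓
(V, W): V contains W ✓
(W, D): W contains D ✓
(Z, G): Z contains G ✓
Count: 13.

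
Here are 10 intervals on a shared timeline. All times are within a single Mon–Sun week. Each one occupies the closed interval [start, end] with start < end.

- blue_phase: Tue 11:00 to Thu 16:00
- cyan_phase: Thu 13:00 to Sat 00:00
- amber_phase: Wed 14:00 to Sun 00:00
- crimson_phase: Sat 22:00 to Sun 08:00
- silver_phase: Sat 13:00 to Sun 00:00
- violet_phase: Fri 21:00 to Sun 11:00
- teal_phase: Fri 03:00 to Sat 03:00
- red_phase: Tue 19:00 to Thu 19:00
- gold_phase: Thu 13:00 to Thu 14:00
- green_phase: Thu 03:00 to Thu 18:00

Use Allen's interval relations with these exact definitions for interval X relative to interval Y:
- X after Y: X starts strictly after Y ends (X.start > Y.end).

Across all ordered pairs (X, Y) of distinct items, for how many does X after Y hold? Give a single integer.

Checking all 90 ordered pairs for relation 'after'; matching pairs in alphabetical order:
(crimson_phase, blue_phase): crimson_phase after blue_phase ✓
(crimson_phase, cyan_phase): crimson_phase after cyan_phase ✓
(crimson_phase, gold_phase): crimson_phase after gold_phase ✓
(crimson_phase, green_phase): crimson_phase after green_phase ✓
(crimson_phase, red_phase): crimson_phase after red_phase ✓
(crimson_phase, teal_phase): crimson_phase after teal_phase ✓
(silver_phase, blue_phase): silver_phase after blue_phase ✓
(silver_phase, cyan_phase): silver_phase after cyan_phase ✓
(silver_phase, gold_phase): silver_phase after gold_phase ✓
(silver_phase, green_phase): silver_phase after green_phase ✓
(silver_phase, red_phase): silver_phase after red_phase ✓
(silver_phase, teal_phase): silver_phase after teal_phase ✓
(teal_phase, blue_phase): teal_phase after blue_phase ✓
(teal_phase, gold_phase): teal_phase after gold_phase ✓
(teal_phase, green_phase): teal_phase after green_phase ✓
(teal_phase, red_phase): teal_phase after red_phase ✓
(violet_phase, blue_phase): violet_phase after blue_phase ✓
(violet_phase, gold_phase): violet_phase after gold_phase ✓
(violet_phase, green_phase): violet_phase after green_phase ✓
(violet_phase, red_phase): violet_phase after red_phase ✓
Count: 20.

20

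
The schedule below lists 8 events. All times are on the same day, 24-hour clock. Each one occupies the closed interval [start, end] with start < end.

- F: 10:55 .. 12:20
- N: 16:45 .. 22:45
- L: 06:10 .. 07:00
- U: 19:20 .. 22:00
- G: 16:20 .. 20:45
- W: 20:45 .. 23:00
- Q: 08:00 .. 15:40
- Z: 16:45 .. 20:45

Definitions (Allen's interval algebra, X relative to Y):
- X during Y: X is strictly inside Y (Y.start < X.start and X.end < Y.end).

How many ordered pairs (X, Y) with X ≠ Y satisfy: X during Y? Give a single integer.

Checking all 56 ordered pairs for relation 'during'; matching pairs in alphabetical order:
(F, Q): F during Q ✓
(U, N): U during N ✓
Count: 2.

2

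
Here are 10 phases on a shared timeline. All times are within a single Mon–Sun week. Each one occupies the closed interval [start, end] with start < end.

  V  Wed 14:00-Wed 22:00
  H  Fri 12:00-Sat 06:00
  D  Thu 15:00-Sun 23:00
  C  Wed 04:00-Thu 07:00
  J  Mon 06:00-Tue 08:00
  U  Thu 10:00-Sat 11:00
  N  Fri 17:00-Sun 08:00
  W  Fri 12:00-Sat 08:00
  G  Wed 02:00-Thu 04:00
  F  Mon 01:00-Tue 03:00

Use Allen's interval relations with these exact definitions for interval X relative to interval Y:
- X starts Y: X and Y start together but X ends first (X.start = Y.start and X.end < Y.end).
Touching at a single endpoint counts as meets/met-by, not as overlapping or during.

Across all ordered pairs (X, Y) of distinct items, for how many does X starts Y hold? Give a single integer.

Checking all 90 ordered pairs for relation 'starts'; matching pairs in alphabetical order:
(H, W): H starts W ✓
Count: 1.

1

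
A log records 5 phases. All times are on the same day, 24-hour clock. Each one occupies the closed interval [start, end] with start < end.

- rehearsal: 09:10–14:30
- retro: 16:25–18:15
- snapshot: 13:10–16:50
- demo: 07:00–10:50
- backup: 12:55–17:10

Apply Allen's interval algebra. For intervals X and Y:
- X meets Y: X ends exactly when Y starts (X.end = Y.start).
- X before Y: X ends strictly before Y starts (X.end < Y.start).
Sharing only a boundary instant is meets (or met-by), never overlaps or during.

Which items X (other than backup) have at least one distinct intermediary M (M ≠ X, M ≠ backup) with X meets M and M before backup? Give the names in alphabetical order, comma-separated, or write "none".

none

Target backup = [12:55, 17:10].
Intermediaries M with M before backup: demo.
Via demo — items with X meets demo: none.
Union: none.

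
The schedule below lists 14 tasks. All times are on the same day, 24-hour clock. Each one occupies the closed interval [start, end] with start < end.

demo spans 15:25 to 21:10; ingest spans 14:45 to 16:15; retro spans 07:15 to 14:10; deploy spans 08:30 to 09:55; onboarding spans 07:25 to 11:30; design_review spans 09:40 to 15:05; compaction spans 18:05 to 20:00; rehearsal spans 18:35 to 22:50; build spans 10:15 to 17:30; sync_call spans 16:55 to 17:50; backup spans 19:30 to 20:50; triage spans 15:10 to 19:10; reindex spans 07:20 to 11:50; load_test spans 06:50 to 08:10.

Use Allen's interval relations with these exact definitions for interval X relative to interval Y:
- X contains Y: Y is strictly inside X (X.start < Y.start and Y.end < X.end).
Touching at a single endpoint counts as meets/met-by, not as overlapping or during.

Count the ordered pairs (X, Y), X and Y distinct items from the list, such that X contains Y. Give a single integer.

12

Checking all 182 ordered pairs for relation 'contains'; matching pairs in alphabetical order:
(build, ingest): build contains ingest ✓
(demo, backup): demo contains backup ✓
(demo, compaction): demo contains compaction ✓
(demo, sync_call): demo contains sync_call ✓
(onboarding, deploy): onboarding contains deploy ✓
(rehearsal, backup): rehearsal contains backup ✓
(reindex, deploy): reindex contains deploy ✓
(reindex, onboarding): reindex contains onboarding ✓
(retro, deploy): retro contains deploy ✓
(retro, onboarding): retro contains onboarding ✓
(retro, reindex): retro contains reindex ✓
(triage, sync_call): triage contains sync_call ✓
Count: 12.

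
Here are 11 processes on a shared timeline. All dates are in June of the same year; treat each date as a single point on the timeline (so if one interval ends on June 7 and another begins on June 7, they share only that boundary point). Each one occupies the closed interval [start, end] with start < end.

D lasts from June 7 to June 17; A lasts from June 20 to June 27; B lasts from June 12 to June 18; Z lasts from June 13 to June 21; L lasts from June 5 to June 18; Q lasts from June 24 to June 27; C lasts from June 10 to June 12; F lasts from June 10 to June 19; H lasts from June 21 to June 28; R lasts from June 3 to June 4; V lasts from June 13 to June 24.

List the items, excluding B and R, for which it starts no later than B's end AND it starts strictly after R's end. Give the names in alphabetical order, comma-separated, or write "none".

C, D, F, L, V, Z

Conditions: its start is no later than B's end (X.start <= June 18) AND its start is strictly after R's end (X.start > June 4).
A: start June 20 <= June 18? ✗; start June 20 > June 4? ✓ → no.
C: start June 10 <= June 18? ✓; start June 10 > June 4? ✓ → yes.
D: start June 7 <= June 18? ✓; start June 7 > June 4? ✓ → yes.
F: start June 10 <= June 18? ✓; start June 10 > June 4? ✓ → yes.
H: start June 21 <= June 18? ✗; start June 21 > June 4? ✓ → no.
L: start June 5 <= June 18? ✓; start June 5 > June 4? ✓ → yes.
Q: start June 24 <= June 18? ✗; start June 24 > June 4? ✓ → no.
V: start June 13 <= June 18? ✓; start June 13 > June 4? ✓ → yes.
Z: start June 13 <= June 18? ✓; start June 13 > June 4? ✓ → yes.
Result: C, D, F, L, V, Z.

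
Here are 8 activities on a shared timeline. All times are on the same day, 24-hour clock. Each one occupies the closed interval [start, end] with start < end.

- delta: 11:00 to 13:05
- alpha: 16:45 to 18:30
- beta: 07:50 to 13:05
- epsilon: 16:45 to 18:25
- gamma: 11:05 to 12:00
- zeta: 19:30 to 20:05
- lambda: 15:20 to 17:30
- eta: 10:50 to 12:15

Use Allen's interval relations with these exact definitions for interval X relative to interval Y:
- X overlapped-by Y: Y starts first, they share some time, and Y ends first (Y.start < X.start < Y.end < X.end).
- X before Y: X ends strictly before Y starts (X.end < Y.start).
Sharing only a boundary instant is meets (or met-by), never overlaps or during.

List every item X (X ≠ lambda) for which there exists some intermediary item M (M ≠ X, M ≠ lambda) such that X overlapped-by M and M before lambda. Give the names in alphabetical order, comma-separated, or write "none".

delta

Target lambda = [15:20, 17:30].
Intermediaries M with M before lambda: beta, delta, eta, gamma.
Via beta — items with X overlapped-by beta: none.
Via delta — items with X overlapped-by delta: none.
Via eta — items with X overlapped-by eta: delta.
Via gamma — items with X overlapped-by gamma: none.
Union: delta.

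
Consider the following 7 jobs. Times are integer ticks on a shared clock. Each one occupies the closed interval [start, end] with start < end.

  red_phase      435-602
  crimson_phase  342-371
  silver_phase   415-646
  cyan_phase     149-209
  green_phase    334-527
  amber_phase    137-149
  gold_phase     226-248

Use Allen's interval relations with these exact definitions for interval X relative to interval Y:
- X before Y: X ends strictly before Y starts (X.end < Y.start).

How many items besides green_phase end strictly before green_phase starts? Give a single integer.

Target green_phase = [334, 527].
amber_phase [137, 149] → before → counts.
crimson_phase [342, 371] → during → no.
cyan_phase [149, 209] → before → counts.
gold_phase [226, 248] → before → counts.
red_phase [435, 602] → overlapped-by → no.
silver_phase [415, 646] → overlapped-by → no.
Total: 3.

3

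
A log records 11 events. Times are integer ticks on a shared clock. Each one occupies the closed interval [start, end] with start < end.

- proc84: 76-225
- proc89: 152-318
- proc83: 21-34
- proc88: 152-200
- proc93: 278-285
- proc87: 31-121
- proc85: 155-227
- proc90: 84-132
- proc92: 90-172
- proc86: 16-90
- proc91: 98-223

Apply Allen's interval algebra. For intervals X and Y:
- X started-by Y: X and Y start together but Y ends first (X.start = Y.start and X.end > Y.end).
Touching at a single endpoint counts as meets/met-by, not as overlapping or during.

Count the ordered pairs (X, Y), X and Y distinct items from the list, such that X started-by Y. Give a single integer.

1

Checking all 110 ordered pairs for relation 'started-by'; matching pairs in alphabetical order:
(proc89, proc88): proc89 started-by proc88 ✓
Count: 1.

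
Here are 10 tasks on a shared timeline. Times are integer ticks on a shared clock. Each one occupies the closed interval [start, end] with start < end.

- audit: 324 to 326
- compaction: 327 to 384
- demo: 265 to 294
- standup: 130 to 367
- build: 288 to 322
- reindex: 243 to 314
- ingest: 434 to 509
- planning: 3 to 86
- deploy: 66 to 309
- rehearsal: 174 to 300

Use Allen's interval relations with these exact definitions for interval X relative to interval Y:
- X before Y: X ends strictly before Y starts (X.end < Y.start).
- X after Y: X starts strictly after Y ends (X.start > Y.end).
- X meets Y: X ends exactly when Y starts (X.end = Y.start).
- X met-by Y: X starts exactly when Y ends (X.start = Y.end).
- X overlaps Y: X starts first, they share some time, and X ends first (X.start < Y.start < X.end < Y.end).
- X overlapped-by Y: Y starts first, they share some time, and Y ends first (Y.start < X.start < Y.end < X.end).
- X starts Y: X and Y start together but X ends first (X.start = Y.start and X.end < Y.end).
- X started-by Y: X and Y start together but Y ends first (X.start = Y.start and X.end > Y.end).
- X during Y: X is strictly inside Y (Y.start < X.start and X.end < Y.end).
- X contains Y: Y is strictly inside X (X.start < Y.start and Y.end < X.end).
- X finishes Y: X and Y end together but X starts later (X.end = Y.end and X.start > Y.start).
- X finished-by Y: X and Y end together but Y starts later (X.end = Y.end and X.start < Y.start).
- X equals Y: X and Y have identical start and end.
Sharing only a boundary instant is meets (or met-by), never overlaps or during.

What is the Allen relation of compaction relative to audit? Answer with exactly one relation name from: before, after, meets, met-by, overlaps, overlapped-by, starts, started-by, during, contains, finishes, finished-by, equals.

compaction = [327, 384]; audit = [324, 326].
Compare endpoints: compaction.start > audit.start, compaction.start > audit.end, compaction.end > audit.start, compaction.end > audit.end.
That pattern is 'after'.

after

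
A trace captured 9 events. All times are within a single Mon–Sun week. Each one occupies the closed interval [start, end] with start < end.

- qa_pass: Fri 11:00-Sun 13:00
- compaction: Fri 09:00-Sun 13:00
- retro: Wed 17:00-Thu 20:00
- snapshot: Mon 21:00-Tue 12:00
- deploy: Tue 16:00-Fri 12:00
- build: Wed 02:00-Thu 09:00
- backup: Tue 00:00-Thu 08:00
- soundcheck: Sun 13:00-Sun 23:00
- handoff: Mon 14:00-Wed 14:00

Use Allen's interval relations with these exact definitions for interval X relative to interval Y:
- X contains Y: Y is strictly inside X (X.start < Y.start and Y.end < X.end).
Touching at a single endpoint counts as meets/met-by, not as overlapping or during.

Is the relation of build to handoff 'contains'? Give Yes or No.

No

build = [Wed 02:00, Thu 09:00], handoff = [Mon 14:00, Wed 14:00].
Actual relation of build to handoff: overlapped-by.
Asked whether 'contains' holds → No.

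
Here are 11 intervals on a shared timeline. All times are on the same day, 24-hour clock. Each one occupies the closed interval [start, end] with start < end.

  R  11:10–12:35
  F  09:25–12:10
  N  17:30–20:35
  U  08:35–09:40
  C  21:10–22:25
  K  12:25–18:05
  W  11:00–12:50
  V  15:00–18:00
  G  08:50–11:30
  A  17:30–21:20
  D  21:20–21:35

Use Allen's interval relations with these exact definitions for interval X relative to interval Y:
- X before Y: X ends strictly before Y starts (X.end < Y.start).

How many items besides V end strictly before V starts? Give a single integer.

Target V = [15:00, 18:00].
A [17:30, 21:20] → overlapped-by → no.
C [21:10, 22:25] → after → no.
D [21:20, 21:35] → after → no.
F [09:25, 12:10] → before → counts.
G [08:50, 11:30] → before → counts.
K [12:25, 18:05] → contains → no.
N [17:30, 20:35] → overlapped-by → no.
R [11:10, 12:35] → before → counts.
U [08:35, 09:40] → before → counts.
W [11:00, 12:50] → before → counts.
Total: 5.

5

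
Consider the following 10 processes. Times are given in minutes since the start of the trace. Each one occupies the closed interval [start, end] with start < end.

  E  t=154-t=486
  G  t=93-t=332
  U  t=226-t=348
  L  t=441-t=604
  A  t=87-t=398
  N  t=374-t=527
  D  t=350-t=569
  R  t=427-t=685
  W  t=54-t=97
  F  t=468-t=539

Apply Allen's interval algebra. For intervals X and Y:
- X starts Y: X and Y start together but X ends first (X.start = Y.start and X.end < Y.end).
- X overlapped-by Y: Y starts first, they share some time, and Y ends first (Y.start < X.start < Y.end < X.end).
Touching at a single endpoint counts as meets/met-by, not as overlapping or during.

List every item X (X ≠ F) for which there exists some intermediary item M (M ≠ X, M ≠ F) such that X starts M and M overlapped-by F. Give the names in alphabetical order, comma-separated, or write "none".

Target F = [t=468, t=539].
Intermediaries M with M overlapped-by F: none.
Union: none.

none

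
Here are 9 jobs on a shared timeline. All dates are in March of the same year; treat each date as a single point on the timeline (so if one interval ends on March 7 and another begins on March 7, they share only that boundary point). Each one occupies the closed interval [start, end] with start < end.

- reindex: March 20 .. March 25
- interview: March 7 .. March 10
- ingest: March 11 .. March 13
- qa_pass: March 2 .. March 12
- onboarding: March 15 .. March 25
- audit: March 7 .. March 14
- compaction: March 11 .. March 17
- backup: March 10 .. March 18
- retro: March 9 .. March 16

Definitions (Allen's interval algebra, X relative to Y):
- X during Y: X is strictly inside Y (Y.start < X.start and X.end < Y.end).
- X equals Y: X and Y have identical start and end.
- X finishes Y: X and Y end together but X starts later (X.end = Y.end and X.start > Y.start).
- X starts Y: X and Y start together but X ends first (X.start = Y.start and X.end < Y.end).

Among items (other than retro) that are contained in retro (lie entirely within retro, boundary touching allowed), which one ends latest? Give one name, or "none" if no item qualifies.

Target retro = [March 9, March 16].
audit [March 7, March 14] → overlaps → excluded.
backup [March 10, March 18] → overlapped-by → excluded.
compaction [March 11, March 17] → overlapped-by → excluded.
ingest [March 11, March 13] → during → candidate.
interview [March 7, March 10] → overlaps → excluded.
onboarding [March 15, March 25] → overlapped-by → excluded.
qa_pass [March 2, March 12] → overlaps → excluded.
reindex [March 20, March 25] → after → excluded.
Among candidates, latest end is March 13 → ingest.

ingest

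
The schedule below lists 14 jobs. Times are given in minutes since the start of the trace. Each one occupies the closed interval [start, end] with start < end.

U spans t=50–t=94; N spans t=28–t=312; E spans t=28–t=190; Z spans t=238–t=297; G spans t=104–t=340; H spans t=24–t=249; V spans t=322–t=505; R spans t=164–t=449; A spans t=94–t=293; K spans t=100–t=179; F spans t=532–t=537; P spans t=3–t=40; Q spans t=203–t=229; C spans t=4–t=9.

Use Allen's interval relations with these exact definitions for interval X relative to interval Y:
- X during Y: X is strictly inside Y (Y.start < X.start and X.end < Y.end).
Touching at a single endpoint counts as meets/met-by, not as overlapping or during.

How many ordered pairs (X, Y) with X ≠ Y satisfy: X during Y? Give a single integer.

18

Checking all 182 ordered pairs for relation 'during'; matching pairs in alphabetical order:
(A, N): A during N ✓
(C, P): C during P ✓
(E, H): E during H ✓
(K, A): K during A ✓
(K, E): K during E ✓
(K, H): K during H ✓
(K, N): K during N ✓
(Q, A): Q during A ✓
(Q, G): Q during G ✓
(Q, H): Q during H ✓
(Q, N): Q during N ✓
(Q, R): Q during R ✓
(U, E): U during E ✓
(U, H): U during H ✓
(U, N): U during N ✓
(Z, G): Z during G ✓
(Z, N): Z during N ✓
(Z, R): Z during R ✓
Count: 18.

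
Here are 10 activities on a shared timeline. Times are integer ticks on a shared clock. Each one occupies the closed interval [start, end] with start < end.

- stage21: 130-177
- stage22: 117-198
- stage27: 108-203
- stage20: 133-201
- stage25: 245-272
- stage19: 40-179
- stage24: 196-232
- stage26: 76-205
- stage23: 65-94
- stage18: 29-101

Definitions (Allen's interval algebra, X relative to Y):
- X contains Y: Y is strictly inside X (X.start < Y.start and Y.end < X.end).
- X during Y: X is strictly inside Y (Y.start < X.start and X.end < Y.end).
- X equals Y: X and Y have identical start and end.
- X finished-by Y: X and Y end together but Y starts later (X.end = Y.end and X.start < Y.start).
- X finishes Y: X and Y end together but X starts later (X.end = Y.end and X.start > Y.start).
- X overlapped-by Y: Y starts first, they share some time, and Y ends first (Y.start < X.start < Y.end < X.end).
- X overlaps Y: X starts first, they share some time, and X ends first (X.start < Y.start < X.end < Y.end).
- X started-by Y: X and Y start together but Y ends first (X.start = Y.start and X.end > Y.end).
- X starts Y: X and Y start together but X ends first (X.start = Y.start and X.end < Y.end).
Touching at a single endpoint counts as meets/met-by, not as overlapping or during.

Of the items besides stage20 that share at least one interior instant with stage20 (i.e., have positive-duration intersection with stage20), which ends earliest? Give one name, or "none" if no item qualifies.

stage21

Target stage20 = [133, 201].
stage18 [29, 101] → before → excluded.
stage19 [40, 179] → overlaps → candidate.
stage21 [130, 177] → overlaps → candidate.
stage22 [117, 198] → overlaps → candidate.
stage23 [65, 94] → before → excluded.
stage24 [196, 232] → overlapped-by → candidate.
stage25 [245, 272] → after → excluded.
stage26 [76, 205] → contains → candidate.
stage27 [108, 203] → contains → candidate.
Among candidates, earliest end is 177 → stage21.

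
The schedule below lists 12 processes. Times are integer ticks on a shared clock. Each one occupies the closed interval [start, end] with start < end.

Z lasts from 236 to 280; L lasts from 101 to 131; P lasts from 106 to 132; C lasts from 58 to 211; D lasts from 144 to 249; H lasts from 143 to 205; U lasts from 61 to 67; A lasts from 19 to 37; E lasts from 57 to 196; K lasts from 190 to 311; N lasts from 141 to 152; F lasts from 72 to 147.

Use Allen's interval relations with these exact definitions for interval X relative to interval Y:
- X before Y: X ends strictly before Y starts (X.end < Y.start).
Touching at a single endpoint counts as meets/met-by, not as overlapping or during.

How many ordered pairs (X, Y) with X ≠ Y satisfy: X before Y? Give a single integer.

Checking all 132 ordered pairs for relation 'before'; matching pairs in alphabetical order:
(A, C): A before C ✓
(A, D): A before D ✓
(A, E): A before E ✓
(A, F): A before F ✓
(A, H): A before H ✓
(A, K): A before K ✓
(A, L): A before L ✓
(A, N): A before N ✓
(A, P): A before P ✓
(A, U): A before U ✓
(A, Z): A before Z ✓
(C, Z): C before Z ✓
(E, Z): E before Z ✓
(F, K): F before K ✓
(F, Z): F before Z ✓
(H, Z): H before Z ✓
(L, D): L before D ✓
(L, H): L before H ✓
(L, K): L before K ✓
(L, N): L before N ✓
(L, Z): L before Z ✓
(N, K): N before K ✓
(N, Z): N before Z ✓
(P, D): P before D ✓
... plus 12 further pairs not listed.
Count: 36.

36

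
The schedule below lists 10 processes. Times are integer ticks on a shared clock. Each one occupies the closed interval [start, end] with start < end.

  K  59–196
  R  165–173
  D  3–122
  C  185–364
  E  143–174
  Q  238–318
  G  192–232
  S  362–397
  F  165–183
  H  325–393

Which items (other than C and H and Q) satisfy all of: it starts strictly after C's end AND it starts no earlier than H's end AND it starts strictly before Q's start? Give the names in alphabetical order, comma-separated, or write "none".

Conditions: its start is strictly after C's end (X.start > 364) AND its start is no earlier than H's end (X.start >= 393) AND its start is strictly before Q's start (X.start < 238).
D: start 3 > 364? ✗; start 3 >= 393? ✗; start 3 < 238? ✓ → no.
E: start 143 > 364? ✗; start 143 >= 393? ✗; start 143 < 238? ✓ → no.
F: start 165 > 364? ✗; start 165 >= 393? ✗; start 165 < 238? ✓ → no.
G: start 192 > 364? ✗; start 192 >= 393? ✗; start 192 < 238? ✓ → no.
K: start 59 > 364? ✗; start 59 >= 393? ✗; start 59 < 238? ✓ → no.
R: start 165 > 364? ✗; start 165 >= 393? ✗; start 165 < 238? ✓ → no.
S: start 362 > 364? ✗; start 362 >= 393? ✗; start 362 < 238? ✗ → no.
Result: none.

none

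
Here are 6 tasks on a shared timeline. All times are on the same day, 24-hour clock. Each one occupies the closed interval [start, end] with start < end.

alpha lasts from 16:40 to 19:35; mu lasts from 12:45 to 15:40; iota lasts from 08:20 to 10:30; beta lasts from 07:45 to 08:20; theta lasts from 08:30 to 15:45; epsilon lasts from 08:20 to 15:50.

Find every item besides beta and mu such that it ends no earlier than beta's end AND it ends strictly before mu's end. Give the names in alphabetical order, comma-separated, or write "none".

Conditions: its end is no earlier than beta's end (X.end >= 08:20) AND its end is strictly before mu's end (X.end < 15:40).
alpha: end 19:35 >= 08:20? ✓; end 19:35 < 15:40? ✗ → no.
epsilon: end 15:50 >= 08:20? ✓; end 15:50 < 15:40? ✗ → no.
iota: end 10:30 >= 08:20? ✓; end 10:30 < 15:40? ✓ → yes.
theta: end 15:45 >= 08:20? ✓; end 15:45 < 15:40? ✗ → no.
Result: iota.

iota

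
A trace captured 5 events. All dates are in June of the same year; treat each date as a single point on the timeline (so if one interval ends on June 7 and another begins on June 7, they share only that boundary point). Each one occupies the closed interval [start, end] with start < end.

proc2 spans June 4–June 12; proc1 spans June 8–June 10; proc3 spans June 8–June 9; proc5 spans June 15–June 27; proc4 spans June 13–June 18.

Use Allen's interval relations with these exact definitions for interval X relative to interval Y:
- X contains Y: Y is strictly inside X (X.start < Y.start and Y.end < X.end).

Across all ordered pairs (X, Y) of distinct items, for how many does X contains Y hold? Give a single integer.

2

Checking all 20 ordered pairs for relation 'contains'; matching pairs in alphabetical order:
(proc2, proc1): proc2 contains proc1 ✓
(proc2, proc3): proc2 contains proc3 ✓
Count: 2.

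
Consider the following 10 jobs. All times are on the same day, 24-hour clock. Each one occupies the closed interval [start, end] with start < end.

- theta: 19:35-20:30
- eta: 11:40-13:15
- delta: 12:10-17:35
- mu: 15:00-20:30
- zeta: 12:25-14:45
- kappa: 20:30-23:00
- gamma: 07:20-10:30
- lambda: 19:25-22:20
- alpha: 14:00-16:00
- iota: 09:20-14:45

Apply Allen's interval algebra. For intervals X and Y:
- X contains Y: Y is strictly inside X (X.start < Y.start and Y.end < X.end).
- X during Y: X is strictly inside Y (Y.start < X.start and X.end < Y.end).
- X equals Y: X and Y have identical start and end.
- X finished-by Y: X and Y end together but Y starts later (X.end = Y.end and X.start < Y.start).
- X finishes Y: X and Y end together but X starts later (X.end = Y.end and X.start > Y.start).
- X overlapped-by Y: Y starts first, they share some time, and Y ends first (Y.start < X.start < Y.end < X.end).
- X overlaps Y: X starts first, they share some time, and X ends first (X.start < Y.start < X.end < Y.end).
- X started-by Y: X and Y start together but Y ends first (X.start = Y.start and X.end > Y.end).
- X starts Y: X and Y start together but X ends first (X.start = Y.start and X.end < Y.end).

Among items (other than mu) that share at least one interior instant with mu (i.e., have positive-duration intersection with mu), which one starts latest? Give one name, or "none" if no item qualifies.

theta

Target mu = [15:00, 20:30].
alpha [14:00, 16:00] → overlaps → candidate.
delta [12:10, 17:35] → overlaps → candidate.
eta [11:40, 13:15] → before → excluded.
gamma [07:20, 10:30] → before → excluded.
iota [09:20, 14:45] → before → excluded.
kappa [20:30, 23:00] → met-by → excluded.
lambda [19:25, 22:20] → overlapped-by → candidate.
theta [19:35, 20:30] → finishes → candidate.
zeta [12:25, 14:45] → before → excluded.
Among candidates, latest start is 19:35 → theta.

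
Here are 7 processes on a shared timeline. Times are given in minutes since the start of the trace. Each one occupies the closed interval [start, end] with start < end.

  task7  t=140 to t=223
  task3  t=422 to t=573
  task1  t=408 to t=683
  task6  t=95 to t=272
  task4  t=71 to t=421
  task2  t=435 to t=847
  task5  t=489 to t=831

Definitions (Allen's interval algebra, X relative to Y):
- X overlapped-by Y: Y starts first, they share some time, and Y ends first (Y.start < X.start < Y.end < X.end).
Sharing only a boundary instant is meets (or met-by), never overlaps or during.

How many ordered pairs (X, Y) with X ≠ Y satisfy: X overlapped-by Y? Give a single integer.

5

Checking all 42 ordered pairs for relation 'overlapped-by'; matching pairs in alphabetical order:
(task1, task4): task1 overlapped-by task4 ✓
(task2, task1): task2 overlapped-by task1 ✓
(task2, task3): task2 overlapped-by task3 ✓
(task5, task1): task5 overlapped-by task1 ✓
(task5, task3): task5 overlapped-by task3 ✓
Count: 5.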